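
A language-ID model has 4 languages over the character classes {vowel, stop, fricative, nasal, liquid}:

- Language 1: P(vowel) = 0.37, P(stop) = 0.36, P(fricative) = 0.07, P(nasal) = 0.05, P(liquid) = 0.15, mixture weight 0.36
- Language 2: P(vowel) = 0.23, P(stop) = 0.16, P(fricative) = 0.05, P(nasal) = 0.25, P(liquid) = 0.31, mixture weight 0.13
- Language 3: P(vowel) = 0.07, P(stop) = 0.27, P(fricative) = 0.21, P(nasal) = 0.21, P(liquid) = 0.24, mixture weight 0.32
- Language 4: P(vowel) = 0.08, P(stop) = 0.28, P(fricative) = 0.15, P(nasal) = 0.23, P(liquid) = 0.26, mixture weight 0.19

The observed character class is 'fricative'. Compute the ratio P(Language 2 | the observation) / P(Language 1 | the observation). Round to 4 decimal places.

0.2579

Since P(k|x) ∝ π_k f_k(x), the posterior odds are π_i f_i(x) / (π_j f_j(x)).
Categorical probabilities:
  p_1 = P(fricative | comp) = 0.07
  p_2 = P(fricative | comp) = 0.05
  p_3 = P(fricative | comp) = 0.21
  p_4 = P(fricative | comp) = 0.15
0.0065 / 0.0252 ≈ 0.2579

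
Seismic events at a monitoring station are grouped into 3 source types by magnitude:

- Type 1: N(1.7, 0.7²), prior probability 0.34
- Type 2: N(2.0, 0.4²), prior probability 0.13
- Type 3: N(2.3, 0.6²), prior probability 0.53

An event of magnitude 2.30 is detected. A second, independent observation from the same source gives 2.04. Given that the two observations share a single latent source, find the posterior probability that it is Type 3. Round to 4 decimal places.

By Bayes' theorem, P(k | x) = w_k f_k(x) / Σ_j w_j f_j(x).
Since both observations come from the same component, the likelihood for component k is f_k(x₁)·f_k(x₂).
  L_1 = [0.394707] × [0.506504] = 0.199921
  L_2 = [0.752844] × [0.992381] = 0.747108
  L_3 = [0.664904] × [0.605318] = 0.402478
Unnormalised posteriors:
  w_1·L_1 = 0.34 × 0.199921 = 0.0679731
  w_2·L_2 = 0.13 × 0.747108 = 0.097124
  w_3·L_3 = 0.53 × 0.402478 = 0.213313
Normaliser: 0.0679731 + 0.097124 + 0.213313 = 0.378411
P(Type 3 | x₁,x₂) = 0.213313 / 0.378411 ≈ 0.5637

0.5637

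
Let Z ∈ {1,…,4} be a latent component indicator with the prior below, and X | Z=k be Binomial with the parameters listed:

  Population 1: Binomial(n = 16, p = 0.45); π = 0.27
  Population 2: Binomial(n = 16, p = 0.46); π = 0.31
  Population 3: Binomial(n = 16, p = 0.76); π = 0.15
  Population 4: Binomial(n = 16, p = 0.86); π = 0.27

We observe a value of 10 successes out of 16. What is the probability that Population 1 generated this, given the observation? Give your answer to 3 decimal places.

Posterior ∝ prior × likelihood, so P(k | x) ∝ w_k f_k(x); normalise over all components.
Evaluate each component's likelihood at the observed value:
  f_1 = C(16,10)·0.45^10·0.55^6 = 8008·0.000340506·0.0276806 = 0.0754789
  f_2 = C(16,10)·0.46^10·0.54^6 = 8008·0.000424207·0.0247949 = 0.0842296
  f_3 = C(16,10)·0.76^10·0.24^6 = 8008·0.0642889·0.000191103 = 0.0983847
  f_4 = C(16,10)·0.86^10·0.14^6 = 8008·0.221302·7.52954e-06 = 0.0133437
Weight by the priors:
  w_1·f_1 = 0.27 × 0.0754789 = 0.0203793
  w_2·f_2 = 0.31 × 0.0842296 = 0.0261112
  w_3·f_3 = 0.15 × 0.0983847 = 0.0147577
  w_4·f_4 = 0.27 × 0.0133437 = 0.0036028
Normaliser: 0.0203793 + 0.0261112 + 0.0147577 + 0.0036028 = 0.064851
P(Population 1 | x) ≈ 0.314

0.314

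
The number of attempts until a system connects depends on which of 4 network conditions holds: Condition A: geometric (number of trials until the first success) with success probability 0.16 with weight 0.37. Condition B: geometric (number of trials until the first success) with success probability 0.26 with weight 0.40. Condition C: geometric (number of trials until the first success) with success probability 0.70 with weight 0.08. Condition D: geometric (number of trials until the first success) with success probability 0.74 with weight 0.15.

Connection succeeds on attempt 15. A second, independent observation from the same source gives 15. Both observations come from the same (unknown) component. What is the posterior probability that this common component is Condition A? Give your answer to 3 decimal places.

0.924

By Bayes' theorem, P(k | x) = w_k f_k(x) / Σ_j w_j f_j(x).
Since both observations come from the same component, the likelihood for component k is f_k(x₁)·f_k(x₂).
  f_A = [0.0139325] × [0.0139325] = 0.000194115
  f_B = [0.00383899] × [0.00383899] = 1.47379e-05
  f_C = [3.34808e-08] × [3.34808e-08] = 1.12096e-15
  f_D = [4.77374e-09] × [4.77374e-09] = 2.27886e-17
Weight by the priors:
  w_A·f_A = 0.37 × 0.000194115 = 7.18227e-05
  w_B·f_B = 0.40 × 1.47379e-05 = 5.89515e-06
  w_C·f_C = 0.08 × 1.12096e-15 = 8.9677e-17
  w_D·f_D = 0.15 × 2.27886e-17 = 3.41829e-18
Sum: 7.18227e-05 + 5.89515e-06 + 8.9677e-17 + 3.41829e-18 = 7.77178e-05
Responsibility of Condition A: 7.18227e-05 / 7.77178e-05 ≈ 0.924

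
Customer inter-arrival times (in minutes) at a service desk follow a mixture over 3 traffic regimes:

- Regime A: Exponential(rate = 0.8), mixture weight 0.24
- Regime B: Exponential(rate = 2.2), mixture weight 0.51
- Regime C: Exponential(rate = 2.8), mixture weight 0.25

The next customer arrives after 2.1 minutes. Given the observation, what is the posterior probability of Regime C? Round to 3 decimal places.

0.040

By Bayes' theorem, P(k | x) = π_k f_k(x) / Σ_j π_j f_j(x).
Evaluate each component's likelihood at the observed value:
  f_A = 0.8·e^(−0.8·2.1) = 0.8·e^(−1.6800) = 0.149099
  f_B = 2.2·e^(−2.2·2.1) = 2.2·e^(−4.6200) = 0.0216762
  f_C = 2.8·e^(−2.8·2.1) = 2.8·e^(−5.8800) = 0.0078254
Prior × likelihood for each component:
  π_A·f_A = 0.24 × 0.149099 = 0.0357838
  π_B·f_B = 0.51 × 0.0216762 = 0.0110548
  π_C·f_C = 0.25 × 0.0078254 = 0.00195635
Normaliser: 0.0357838 + 0.0110548 + 0.00195635 = 0.048795
P(Regime C | data) = 0.00195635 / 0.048795 ≈ 0.040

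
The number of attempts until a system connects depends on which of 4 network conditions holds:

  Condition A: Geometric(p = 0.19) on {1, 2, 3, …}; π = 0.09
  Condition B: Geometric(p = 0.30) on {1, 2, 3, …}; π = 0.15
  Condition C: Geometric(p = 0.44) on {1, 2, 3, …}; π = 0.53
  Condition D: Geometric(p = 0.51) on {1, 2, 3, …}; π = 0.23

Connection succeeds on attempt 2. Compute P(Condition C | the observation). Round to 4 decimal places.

Apply Bayes' rule: the posterior for each component is proportional to its prior times its likelihood at x.
Component likelihoods at x = 2:
  f_A = 0.1539
  f_B = 0.21
  f_C = 0.2464
  f_D = 0.2499
Prior × likelihood for each component:
  P(Z=A)·f_A = 0.09 × 0.1539 = 0.013851
  P(Z=B)·f_B = 0.15 × 0.21 = 0.0315
  P(Z=C)·f_C = 0.53 × 0.2464 = 0.130592
  P(Z=D)·f_D = 0.23 × 0.2499 = 0.057477
Sum: 0.013851 + 0.0315 + 0.130592 + 0.057477 = 0.23342
P(Condition C | 2) ≈ 0.5595

0.5595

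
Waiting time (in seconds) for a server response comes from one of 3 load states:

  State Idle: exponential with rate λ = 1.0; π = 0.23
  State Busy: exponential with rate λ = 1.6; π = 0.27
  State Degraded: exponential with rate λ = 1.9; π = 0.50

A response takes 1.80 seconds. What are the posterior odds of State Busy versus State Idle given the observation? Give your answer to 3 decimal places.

Since P(k|x) ∝ w_k f_k(x), the posterior odds are w_i f_i(x) / (w_j f_j(x)).
Exponential densities:
  p_Idle = 1.0·e^(−1.0·1.80) = 1.0·e^(−1.8000) = 0.165299
  p_Busy = 1.6·e^(−1.6·1.80) = 1.6·e^(−2.8800) = 0.0898156
  p_Degraded = 1.9·e^(−1.9·1.80) = 1.9·e^(−3.4200) = 0.0621536
Posterior odds = (w_Busy·p_Busy) / (w_Idle·p_Idle) = (0.27·0.0898156) / (0.23·0.165299) = 0.0242502 / 0.0380187 ≈ 0.638

0.638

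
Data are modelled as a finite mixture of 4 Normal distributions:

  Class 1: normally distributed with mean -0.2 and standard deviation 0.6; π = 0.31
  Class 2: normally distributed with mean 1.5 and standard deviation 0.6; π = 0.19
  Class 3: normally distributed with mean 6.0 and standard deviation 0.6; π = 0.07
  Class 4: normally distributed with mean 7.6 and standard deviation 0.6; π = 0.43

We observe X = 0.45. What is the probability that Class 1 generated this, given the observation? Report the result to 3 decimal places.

0.808

The responsibility of component k is P(Z=k) f_k(x) divided by Σ_j P(Z=j) f_j(x).
Normal densities:
  L_1 = 0.369754
  L_2 = 0.143796
  L_3 = 1.75024e-19
  L_4 = 9.69042e-32
Weight by the priors:
  P(Z=1)·L_1 = 0.31 × 0.369754 = 0.114624
  P(Z=2)·L_2 = 0.19 × 0.143796 = 0.0273212
  P(Z=3)·L_3 = 0.07 × 1.75024e-19 = 1.22517e-20
  P(Z=4)·L_4 = 0.43 × 9.69042e-32 = 4.16688e-32
Sum: 0.114624 + 0.0273212 + 1.22517e-20 + 4.16688e-32 = 0.141945
P(Class 1 | the observation) = 0.114624 / 0.141945 ≈ 0.808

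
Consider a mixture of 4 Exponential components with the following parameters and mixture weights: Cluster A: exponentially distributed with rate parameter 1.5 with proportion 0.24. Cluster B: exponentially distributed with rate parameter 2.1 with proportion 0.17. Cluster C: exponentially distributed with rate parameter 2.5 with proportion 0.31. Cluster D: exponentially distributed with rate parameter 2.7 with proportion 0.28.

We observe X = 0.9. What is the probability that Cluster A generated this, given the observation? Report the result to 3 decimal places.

0.316

The responsibility of component k is π_k f_k(x) divided by Σ_j π_j f_j(x).
Exponential densities:
  p_A = 0.38886
  p_B = 0.317251
  p_C = 0.263498
  p_D = 0.237699
Weight by the priors:
  π_A·p_A = 0.24 × 0.38886 = 0.0933265
  π_B·p_B = 0.17 × 0.317251 = 0.0539326
  π_C·p_C = 0.31 × 0.263498 = 0.0816844
  π_D·p_D = 0.28 × 0.237699 = 0.0665558
Sum: 0.0933265 + 0.0539326 + 0.0816844 + 0.0665558 = 0.295499
P(Cluster A | x) = 0.0933265 / 0.295499 ≈ 0.316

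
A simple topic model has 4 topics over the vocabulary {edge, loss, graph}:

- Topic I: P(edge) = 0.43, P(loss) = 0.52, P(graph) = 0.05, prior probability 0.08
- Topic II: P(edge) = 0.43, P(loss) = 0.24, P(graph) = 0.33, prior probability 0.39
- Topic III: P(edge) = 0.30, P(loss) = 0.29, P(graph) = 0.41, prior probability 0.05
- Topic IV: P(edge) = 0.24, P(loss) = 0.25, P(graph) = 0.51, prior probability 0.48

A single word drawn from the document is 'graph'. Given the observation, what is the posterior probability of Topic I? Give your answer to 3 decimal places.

0.010

The responsibility of component k is π_k f_k(x) divided by Σ_j π_j f_j(x).
Evaluate each component's likelihood at the observed value:
  p_I = P(graph | comp) = 0.05
  p_II = P(graph | comp) = 0.33
  p_III = P(graph | comp) = 0.41
  p_IV = P(graph | comp) = 0.51
Prior × likelihood for each component:
  π_I·p_I = 0.08 × 0.05 = 0.004
  π_II·p_II = 0.39 × 0.33 = 0.1287
  π_III·p_III = 0.05 × 0.41 = 0.0205
  π_IV·p_IV = 0.48 × 0.51 = 0.2448
Denominator: 0.004 + 0.1287 + 0.0205 + 0.2448 = 0.398
Responsibility of Topic I: 0.004 / 0.398 ≈ 0.010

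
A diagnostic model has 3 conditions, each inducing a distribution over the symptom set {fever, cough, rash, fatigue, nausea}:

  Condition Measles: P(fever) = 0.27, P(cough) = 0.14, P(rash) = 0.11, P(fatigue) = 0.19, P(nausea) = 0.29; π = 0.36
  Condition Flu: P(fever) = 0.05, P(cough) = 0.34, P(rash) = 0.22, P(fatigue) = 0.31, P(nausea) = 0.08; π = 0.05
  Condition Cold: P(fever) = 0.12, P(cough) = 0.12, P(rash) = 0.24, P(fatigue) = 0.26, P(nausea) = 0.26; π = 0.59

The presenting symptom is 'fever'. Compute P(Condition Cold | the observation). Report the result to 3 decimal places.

0.415

The responsibility of component k is π_k f_k(x) divided by Σ_j π_j f_j(x).
Categorical probabilities:
  p_Measles = P(fever | comp) = 0.27
  p_Flu = P(fever | comp) = 0.05
  p_Cold = P(fever | comp) = 0.12
Weight by the priors:
  π_Measles·p_Measles = 0.36 × 0.27 = 0.0972
  π_Flu·p_Flu = 0.05 × 0.05 = 0.0025
  π_Cold·p_Cold = 0.59 × 0.12 = 0.0708
Sum: 0.0972 + 0.0025 + 0.0708 = 0.1705
Responsibility of Condition Cold: 0.0708 / 0.1705 ≈ 0.415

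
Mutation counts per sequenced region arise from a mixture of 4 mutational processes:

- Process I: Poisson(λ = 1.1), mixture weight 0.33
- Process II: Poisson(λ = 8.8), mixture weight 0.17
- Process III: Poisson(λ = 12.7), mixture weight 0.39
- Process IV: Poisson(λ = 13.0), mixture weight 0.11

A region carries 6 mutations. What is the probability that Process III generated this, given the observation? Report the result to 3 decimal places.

0.273

P(component k | x) = P(Z=k)·f_k(x) / marginal(x), where marginal(x) = Σ_j P(Z=j)·f_j(x).
Poisson probabilities:
  p_I = 0.00081903
  p_II = 0.0972237
  p_III = 0.0177807
  p_IV = 0.015153
Multiply by the mixture weights:
  P(Z=I)·p_I = 0.33 × 0.00081903 = 0.00027028
  P(Z=II)·p_II = 0.17 × 0.0972237 = 0.016528
  P(Z=III)·p_III = 0.39 × 0.0177807 = 0.00693449
  P(Z=IV)·p_IV = 0.11 × 0.015153 = 0.00166683
Sum: 0.00027028 + 0.016528 + 0.00693449 + 0.00166683 = 0.0253996
P(Process III | the observation) = 0.00693449 / 0.0253996 ≈ 0.273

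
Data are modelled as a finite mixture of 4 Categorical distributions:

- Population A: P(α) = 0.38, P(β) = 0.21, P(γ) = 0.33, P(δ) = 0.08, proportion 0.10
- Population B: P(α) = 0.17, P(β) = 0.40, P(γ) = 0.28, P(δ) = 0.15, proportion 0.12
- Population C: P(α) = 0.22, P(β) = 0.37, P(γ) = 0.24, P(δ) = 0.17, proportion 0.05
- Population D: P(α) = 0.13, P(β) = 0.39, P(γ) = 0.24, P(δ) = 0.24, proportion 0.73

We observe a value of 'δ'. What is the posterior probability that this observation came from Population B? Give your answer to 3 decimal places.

0.086

Posterior ∝ prior × likelihood, so P(k | x) ∝ π_k f_k(x); normalise over all components.
Categorical probabilities:
  p_A = P(δ | comp) = 0.08
  p_B = P(δ | comp) = 0.15
  p_C = P(δ | comp) = 0.17
  p_D = P(δ | comp) = 0.24
Unnormalised posteriors:
  π_A·p_A = 0.10 × 0.08 = 0.008
  π_B·p_B = 0.12 × 0.15 = 0.018
  π_C·p_C = 0.05 × 0.17 = 0.0085
  π_D·p_D = 0.73 × 0.24 = 0.1752
Evidence: 0.008 + 0.018 + 0.0085 + 0.1752 = 0.2097
P(Population B | data) = 0.018 / 0.2097 ≈ 0.086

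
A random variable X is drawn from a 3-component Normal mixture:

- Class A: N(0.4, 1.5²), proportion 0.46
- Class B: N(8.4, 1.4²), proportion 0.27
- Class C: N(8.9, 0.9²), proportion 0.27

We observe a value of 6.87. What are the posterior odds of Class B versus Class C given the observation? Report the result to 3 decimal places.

Posterior odds = (P(Z=i) f_i(x)) / (P(Z=j) f_j(x)); the normalising sum cancels.
Normal densities:
  f_A = 2.42565e-05
  f_B = 0.156832
  f_C = 0.0348277
Posterior odds = (P(Z=B)·f_B) / (P(Z=C)·f_C) = (0.27·0.156832) / (0.27·0.0348277) = 0.0423447 / 0.00940347 ≈ 4.503

4.503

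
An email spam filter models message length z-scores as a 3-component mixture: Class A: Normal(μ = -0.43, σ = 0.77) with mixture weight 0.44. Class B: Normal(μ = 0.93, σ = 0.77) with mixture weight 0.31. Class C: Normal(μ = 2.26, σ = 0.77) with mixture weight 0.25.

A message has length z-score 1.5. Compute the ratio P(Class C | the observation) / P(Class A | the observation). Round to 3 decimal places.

Posterior odds = (π_i f_i(x)) / (π_j f_j(x)); the normalising sum cancels.
Normal densities:
  p_A = 0.022397
  p_B = 0.393936
  p_C = 0.318329
Posterior odds = (π_C·p_C) / (π_A·p_A) = (0.25·0.318329) / (0.44·0.022397) = 0.0795822 / 0.00985468 ≈ 8.076

8.076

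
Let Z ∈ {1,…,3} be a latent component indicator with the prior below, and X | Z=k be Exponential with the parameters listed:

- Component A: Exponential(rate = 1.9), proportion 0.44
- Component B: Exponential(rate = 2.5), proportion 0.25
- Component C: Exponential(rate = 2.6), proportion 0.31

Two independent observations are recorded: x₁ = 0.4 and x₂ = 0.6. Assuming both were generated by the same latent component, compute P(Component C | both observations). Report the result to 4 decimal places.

By Bayes' theorem, P(k | x) = P(Z=k) f_k(x) / Σ_j P(Z=j) f_j(x).
Since both observations come from the same component, the likelihood for component k is f_k(x₁)·f_k(x₂).
  f_A = [1.9·e^(−1.9·0.4) = 1.9·e^(−0.7600) = 0.888566] × [0.607656] = 0.539943
  f_B = [2.5·e^(−2.5·0.4) = 2.5·e^(−1.0000) = 0.919699] × [0.557825] = 0.513031
  f_C = [2.6·e^(−2.6·0.4) = 2.6·e^(−1.0400) = 0.918982] × [0.546354] = 0.502089
Unnormalised posteriors:
  P(Z=A)·f_A = 0.44 × 0.539943 = 0.237575
  P(Z=B)·f_B = 0.25 × 0.513031 = 0.128258
  P(Z=C)·f_C = 0.31 × 0.502089 = 0.155648
Denominator: 0.237575 + 0.128258 + 0.155648 = 0.52148
P(Component C | x₁, x₂) ≈ 0.2985

0.2985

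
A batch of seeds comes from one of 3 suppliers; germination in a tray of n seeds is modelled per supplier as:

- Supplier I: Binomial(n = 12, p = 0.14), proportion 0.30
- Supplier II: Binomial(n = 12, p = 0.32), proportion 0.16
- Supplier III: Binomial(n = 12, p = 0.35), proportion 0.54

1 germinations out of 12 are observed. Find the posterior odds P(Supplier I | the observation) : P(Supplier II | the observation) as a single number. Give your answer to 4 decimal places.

The posterior odds equal the prior odds times the likelihood ratio: (π_i/π_j)·(f_i(x)/f_j(x)).
Component likelihoods at x = 1 germinations out of 12:
  L_I = 0.319737
  L_II = 0.0551988
  L_III = 0.0367533
0.095921 / 0.0088318 ≈ 10.8609

10.8609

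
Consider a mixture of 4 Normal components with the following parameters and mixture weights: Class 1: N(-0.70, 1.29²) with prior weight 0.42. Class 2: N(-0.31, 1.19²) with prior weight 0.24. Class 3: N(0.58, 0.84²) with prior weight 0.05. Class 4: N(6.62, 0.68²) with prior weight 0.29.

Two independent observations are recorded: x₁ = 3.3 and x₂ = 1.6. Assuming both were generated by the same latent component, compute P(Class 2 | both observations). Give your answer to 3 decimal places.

Apply Bayes' rule: the posterior for each component is proportional to its prior times its likelihood at x.
Since both observations come from the same component, the likelihood for component k is f_k(x₁)·f_k(x₂).
  p_1 = [0.00252634] × [0.0631004] = 0.000159413
  p_2 = [0.0033651] × [0.0924607] = 0.00031114
  p_3 = [0.00251065] × [0.227221] = 0.000570473
  p_4 = [3.91005e-06] × [8.59141e-13] = 3.35928e-18
Prior × likelihood for each component:
  π_1·p_1 = 0.42 × 0.000159413 = 6.69534e-05
  π_2·p_2 = 0.24 × 0.00031114 = 7.46735e-05
  π_3·p_3 = 0.05 × 0.000570473 = 2.85236e-05
  π_4·p_4 = 0.29 × 3.35928e-18 = 9.74192e-19
Denominator: 6.69534e-05 + 7.46735e-05 + 2.85236e-05 + 9.74192e-19 = 0.000170151
P(Class 2 | data) ≈ 0.439

0.439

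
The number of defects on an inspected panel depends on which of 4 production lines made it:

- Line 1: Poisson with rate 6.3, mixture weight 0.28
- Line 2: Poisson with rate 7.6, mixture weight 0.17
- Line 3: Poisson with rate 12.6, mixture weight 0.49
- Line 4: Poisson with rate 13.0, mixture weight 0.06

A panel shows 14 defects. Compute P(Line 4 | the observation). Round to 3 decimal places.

0.107

Apply Bayes' rule: the posterior for each component is proportional to its prior times its likelihood at x.
Poisson probabilities:
  p_1 = e^(−6.3)·6.3^14/14! = 0.00326817
  p_2 = e^(−7.6)·7.6^14/14! = 0.0123124
  p_3 = e^(−12.6)·12.6^14/14! = 0.0983261
  p_4 = e^(−13.0)·13.0^14/14! = 0.102087
Multiply by the mixture weights:
  π_1·p_1 = 0.28 × 0.00326817 = 0.000915086
  π_2·p_2 = 0.17 × 0.0123124 = 0.00209311
  π_3·p_3 = 0.49 × 0.0983261 = 0.0481798
  π_4·p_4 = 0.06 × 0.102087 = 0.00612522
Sum: 0.000915086 + 0.00209311 + 0.0481798 + 0.00612522 = 0.0573132
So the posterior for Line 4 is 0.00612522 / 0.0573132 ≈ 0.107.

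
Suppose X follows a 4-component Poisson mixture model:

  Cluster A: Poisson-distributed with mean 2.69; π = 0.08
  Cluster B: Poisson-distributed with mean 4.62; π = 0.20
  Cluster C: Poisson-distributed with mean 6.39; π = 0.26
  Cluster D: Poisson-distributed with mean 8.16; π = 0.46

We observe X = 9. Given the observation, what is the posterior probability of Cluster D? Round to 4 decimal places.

Apply Bayes' rule: the posterior for each component is proportional to its prior times its likelihood at x.
Poisson probabilities:
  L_A = e^(−2.69)·2.69^9/9! = 0.00137961
  L_B = e^(−4.62)·4.62^9/9! = 0.026036
  L_C = e^(−6.39)·6.39^9/9! = 0.0821491
  L_D = e^(−8.16)·8.16^9/9! = 0.126359
Multiply by the mixture weights:
  w_A·L_A = 0.08 × 0.00137961 = 0.000110369
  w_B·L_B = 0.20 × 0.026036 = 0.0052072
  w_C·L_C = 0.26 × 0.0821491 = 0.0213588
  w_D·L_D = 0.46 × 0.126359 = 0.058125
Marginal: 0.000110369 + 0.0052072 + 0.0213588 + 0.058125 = 0.0848014
P(Cluster D | data) ≈ 0.6854

0.6854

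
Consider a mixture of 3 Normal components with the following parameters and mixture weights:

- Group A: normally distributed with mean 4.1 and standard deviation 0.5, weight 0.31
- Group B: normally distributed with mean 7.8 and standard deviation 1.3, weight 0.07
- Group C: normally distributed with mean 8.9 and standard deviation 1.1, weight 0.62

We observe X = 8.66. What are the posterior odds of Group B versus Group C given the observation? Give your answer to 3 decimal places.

0.079

Posterior odds = (w_i f_i(x)) / (w_j f_j(x)); the normalising sum cancels.
Component likelihoods at x = 8.66:
  p_A = 6.93184e-19
  p_B = 0.246568
  p_C = 0.354144
0.0172597 / 0.21957 ≈ 0.079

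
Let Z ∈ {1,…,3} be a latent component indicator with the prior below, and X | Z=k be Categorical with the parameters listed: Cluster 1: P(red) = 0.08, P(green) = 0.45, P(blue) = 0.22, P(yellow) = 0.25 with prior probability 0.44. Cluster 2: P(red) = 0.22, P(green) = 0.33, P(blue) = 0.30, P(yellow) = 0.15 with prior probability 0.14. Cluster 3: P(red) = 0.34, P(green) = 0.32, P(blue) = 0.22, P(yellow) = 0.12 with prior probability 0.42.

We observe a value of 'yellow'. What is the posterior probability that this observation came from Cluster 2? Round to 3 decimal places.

The responsibility of component k is π_k f_k(x) divided by Σ_j π_j f_j(x).
Component likelihoods at x = 'yellow':
  p_1 = 0.25
  p_2 = 0.15
  p_3 = 0.12
Prior × likelihood for each component:
  π_1·p_1 = 0.44 × 0.25 = 0.11
  π_2·p_2 = 0.14 × 0.15 = 0.021
  π_3·p_3 = 0.42 × 0.12 = 0.0504
Denominator: 0.11 + 0.021 + 0.0504 = 0.1814
So the posterior for Cluster 2 is 0.021 / 0.1814 ≈ 0.116.

0.116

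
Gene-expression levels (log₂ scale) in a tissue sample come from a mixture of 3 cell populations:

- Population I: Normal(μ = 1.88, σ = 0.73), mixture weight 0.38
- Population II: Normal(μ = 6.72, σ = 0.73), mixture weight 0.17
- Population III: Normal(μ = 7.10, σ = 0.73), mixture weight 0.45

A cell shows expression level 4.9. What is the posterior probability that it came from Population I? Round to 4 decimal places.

P(component k | x) = P(Z=k)·f_k(x) / marginal(x), where marginal(x) = Σ_j P(Z=j)·f_j(x).
Evaluate each component's likelihood at the observed value:
  L_I = (1/(0.73·√(2π)))·exp(−(4.9−1.88)²/(2·0.73²)) = 0.546496·exp(-8.55733) = 0.000104999
  L_II = (1/(0.73·√(2π)))·exp(−(4.9−6.72)²/(2·0.73²)) = 0.546496·exp(-3.10790) = 0.0244255
  L_III = (1/(0.73·√(2π)))·exp(−(4.9−7.10)²/(2·0.73²)) = 0.546496·exp(-4.54119) = 0.00582604
Multiply by the mixture weights:
  P(Z=I)·L_I = 0.38 × 0.000104999 = 3.98998e-05
  P(Z=II)·L_II = 0.17 × 0.0244255 = 0.00415233
  P(Z=III)·L_III = 0.45 × 0.00582604 = 0.00262172
Normaliser: 3.98998e-05 + 0.00415233 + 0.00262172 = 0.00681395
P(Population I | the observation) = 3.98998e-05 / 0.00681395 ≈ 0.0059

0.0059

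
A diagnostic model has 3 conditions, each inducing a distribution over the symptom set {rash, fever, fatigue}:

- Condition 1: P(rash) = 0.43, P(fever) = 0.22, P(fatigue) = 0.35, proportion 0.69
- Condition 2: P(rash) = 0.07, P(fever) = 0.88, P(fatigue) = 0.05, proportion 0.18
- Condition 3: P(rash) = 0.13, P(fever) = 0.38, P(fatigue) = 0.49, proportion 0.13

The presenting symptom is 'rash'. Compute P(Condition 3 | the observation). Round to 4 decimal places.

By Bayes' theorem, P(k | x) = w_k f_k(x) / Σ_j w_j f_j(x).
Component likelihoods at x = 'rash':
  L_1 = P(rash | comp) = 0.43
  L_2 = P(rash | comp) = 0.07
  L_3 = P(rash | comp) = 0.13
Weight by the priors:
  w_1·L_1 = 0.69 × 0.43 = 0.2967
  w_2·L_2 = 0.18 × 0.07 = 0.0126
  w_3·L_3 = 0.13 × 0.13 = 0.0169
Sum: 0.2967 + 0.0126 + 0.0169 = 0.3262
Responsibility of Condition 3: 0.0169 / 0.3262 ≈ 0.0518

0.0518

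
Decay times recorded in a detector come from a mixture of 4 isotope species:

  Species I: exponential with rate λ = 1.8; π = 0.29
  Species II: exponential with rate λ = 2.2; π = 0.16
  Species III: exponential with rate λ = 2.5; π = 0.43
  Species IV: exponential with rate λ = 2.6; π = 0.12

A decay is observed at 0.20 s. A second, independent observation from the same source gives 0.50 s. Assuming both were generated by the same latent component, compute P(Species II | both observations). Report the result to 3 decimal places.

P(component k | x) = P(Z=k)·f_k(x) / marginal(x), where marginal(x) = Σ_j P(Z=j)·f_j(x).
Since both observations come from the same component, the likelihood for component k is f_k(x₁)·f_k(x₂).
  p_I = [1.25582] × [0.731825] = 0.919039
  p_II = [1.41688] × [0.732316] = 1.0376
  p_III = [1.51633] × [0.716262] = 1.08609
  p_IV = [1.54575] × [0.708583] = 1.09529
Weight by the priors:
  P(Z=I)·p_I = 0.29 × 0.919039 = 0.266521
  P(Z=II)·p_II = 0.16 × 1.0376 = 0.166017
  P(Z=III)·p_III = 0.43 × 1.08609 = 0.467017
  P(Z=IV)·p_IV = 0.12 × 1.09529 = 0.131435
Normaliser: 0.266521 + 0.166017 + 0.467017 + 0.131435 = 1.03099
P(Species II | x) = 0.166017 / 1.03099 ≈ 0.161

0.161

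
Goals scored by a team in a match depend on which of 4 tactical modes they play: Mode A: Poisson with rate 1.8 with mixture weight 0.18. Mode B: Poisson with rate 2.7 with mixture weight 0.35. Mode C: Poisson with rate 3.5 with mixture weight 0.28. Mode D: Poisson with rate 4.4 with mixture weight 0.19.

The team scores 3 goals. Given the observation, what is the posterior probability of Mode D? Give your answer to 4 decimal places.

The responsibility of component k is π_k f_k(x) divided by Σ_j π_j f_j(x).
Evaluate each component's likelihood at the observed value:
  L_A = e^(−1.8)·1.8^3/3! = 0.160671
  L_B = e^(−2.7)·2.7^3/3! = 0.220468
  L_C = e^(−3.5)·3.5^3/3! = 0.215785
  L_D = e^(−4.4)·4.4^3/3! = 0.174305
Multiply by the mixture weights:
  π_A·L_A = 0.18 × 0.160671 = 0.0289207
  π_B·L_B = 0.35 × 0.220468 = 0.0771637
  π_C·L_C = 0.28 × 0.215785 = 0.0604199
  π_D·L_D = 0.19 × 0.174305 = 0.033118
Normaliser: 0.0289207 + 0.0771637 + 0.0604199 + 0.033118 = 0.199622
So the posterior for Mode D is 0.033118 / 0.199622 ≈ 0.1659.

0.1659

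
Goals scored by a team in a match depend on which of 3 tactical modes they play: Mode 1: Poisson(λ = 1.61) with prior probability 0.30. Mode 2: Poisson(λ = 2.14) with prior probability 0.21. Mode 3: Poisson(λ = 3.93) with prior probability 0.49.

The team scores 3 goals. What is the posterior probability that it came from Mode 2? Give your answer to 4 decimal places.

0.2249

The responsibility of component k is w_k f_k(x) divided by Σ_j w_j f_j(x).
Evaluate each component's likelihood at the observed value:
  p_1 = 0.139031
  p_2 = 0.192176
  p_3 = 0.198723
Unnormalised posteriors:
  w_1·p_1 = 0.30 × 0.139031 = 0.0417094
  w_2·p_2 = 0.21 × 0.192176 = 0.040357
  w_3·p_3 = 0.49 × 0.198723 = 0.0973745
Marginal: 0.0417094 + 0.040357 + 0.0973745 = 0.179441
P(Mode 2 | x) ≈ 0.2249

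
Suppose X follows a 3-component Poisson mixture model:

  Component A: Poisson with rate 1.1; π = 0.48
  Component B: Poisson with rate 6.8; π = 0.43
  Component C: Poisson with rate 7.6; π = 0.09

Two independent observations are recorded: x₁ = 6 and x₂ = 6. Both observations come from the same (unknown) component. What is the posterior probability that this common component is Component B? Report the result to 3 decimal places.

By Bayes' theorem, P(k | x) = π_k f_k(x) / Σ_j π_j f_j(x).
Since both observations come from the same component, the likelihood for component k is f_k(x₁)·f_k(x₂).
  L_A = [0.00081903] × [0.00081903] = 6.7081e-07
  L_B = [0.152939] × [0.152939] = 0.0233904
  L_C = [0.13394] × [0.13394] = 0.01794
Weight by the priors:
  π_A·L_A = 0.48 × 6.7081e-07 = 3.21989e-07
  π_B·L_B = 0.43 × 0.0233904 = 0.0100579
  π_C·L_C = 0.09 × 0.01794 = 0.0016146
Evidence: 3.21989e-07 + 0.0100579 + 0.0016146 = 0.0116728
Responsibility of Component B: 0.0100579 / 0.0116728 ≈ 0.862

0.862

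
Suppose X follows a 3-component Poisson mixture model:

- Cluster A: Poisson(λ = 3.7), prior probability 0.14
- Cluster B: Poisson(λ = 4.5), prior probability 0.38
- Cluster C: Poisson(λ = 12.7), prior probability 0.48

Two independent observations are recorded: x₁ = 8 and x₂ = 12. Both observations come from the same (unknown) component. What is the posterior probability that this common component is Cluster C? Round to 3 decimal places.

The responsibility of component k is π_k f_k(x) divided by Σ_j π_j f_j(x).
Since both observations come from the same component, the likelihood for component k is f_k(x₁)·f_k(x₂).
  f_A = [0.0215379] × [0.000339777] = 7.31809e-06
  f_B = [0.0463292] × [0.00159915] = 7.40871e-05
  f_C = [0.0512117] × [0.112142] = 0.00574298
Weight by the priors:
  π_A·f_A = 0.14 × 7.31809e-06 = 1.02453e-06
  π_B·f_B = 0.38 × 7.40871e-05 = 2.81531e-05
  π_C·f_C = 0.48 × 0.00574298 = 0.00275663
Sum: 1.02453e-06 + 2.81531e-05 + 0.00275663 = 0.00278581
So the posterior for Cluster C is 0.00275663 / 0.00278581 ≈ 0.990.

0.990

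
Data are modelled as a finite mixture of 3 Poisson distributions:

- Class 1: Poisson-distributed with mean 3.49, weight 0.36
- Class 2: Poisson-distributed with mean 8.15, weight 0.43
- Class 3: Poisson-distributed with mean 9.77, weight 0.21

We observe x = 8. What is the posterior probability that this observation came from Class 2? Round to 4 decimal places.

0.6613

Apply Bayes' rule: the posterior for each component is proportional to its prior times its likelihood at x.
Evaluate each component's likelihood at the observed value:
  L_1 = e^(−3.49)·3.49^8/8! = 0.0166493
  L_2 = e^(−8.15)·8.15^8/8! = 0.139393
  L_3 = e^(−9.77)·9.77^8/8! = 0.117646
Prior × likelihood for each component:
  w_1·L_1 = 0.36 × 0.0166493 = 0.00599374
  w_2·L_2 = 0.43 × 0.139393 = 0.0599389
  w_3·L_3 = 0.21 × 0.117646 = 0.0247058
Evidence: 0.00599374 + 0.0599389 + 0.0247058 = 0.0906384
P(Class 2 | x) = 0.0599389 / 0.0906384 ≈ 0.6613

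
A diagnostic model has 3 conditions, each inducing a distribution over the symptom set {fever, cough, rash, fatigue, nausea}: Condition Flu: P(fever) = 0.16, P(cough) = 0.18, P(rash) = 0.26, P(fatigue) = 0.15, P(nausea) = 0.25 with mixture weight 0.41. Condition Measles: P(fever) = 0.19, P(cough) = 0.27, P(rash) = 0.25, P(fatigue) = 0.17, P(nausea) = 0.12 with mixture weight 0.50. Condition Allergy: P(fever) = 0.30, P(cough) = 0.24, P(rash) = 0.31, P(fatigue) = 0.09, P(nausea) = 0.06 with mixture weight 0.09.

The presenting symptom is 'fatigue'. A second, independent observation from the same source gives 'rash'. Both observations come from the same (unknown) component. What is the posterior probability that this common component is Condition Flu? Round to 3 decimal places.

0.402

Apply Bayes' rule: the posterior for each component is proportional to its prior times its likelihood at x.
Since both observations come from the same component, the likelihood for component k is f_k(x₁)·f_k(x₂).
  p_Flu = [0.15] × [0.26] = 0.039
  p_Measles = [0.17] × [0.25] = 0.0425
  p_Allergy = [0.09] × [0.31] = 0.0279
Weight by the priors:
  P(Z=Flu)·p_Flu = 0.41 × 0.039 = 0.01599
  P(Z=Measles)·p_Measles = 0.50 × 0.0425 = 0.02125
  P(Z=Allergy)·p_Allergy = 0.09 × 0.0279 = 0.002511
Sum: 0.01599 + 0.02125 + 0.002511 = 0.039751
P(Condition Flu | x) = 0.01599 / 0.039751 ≈ 0.402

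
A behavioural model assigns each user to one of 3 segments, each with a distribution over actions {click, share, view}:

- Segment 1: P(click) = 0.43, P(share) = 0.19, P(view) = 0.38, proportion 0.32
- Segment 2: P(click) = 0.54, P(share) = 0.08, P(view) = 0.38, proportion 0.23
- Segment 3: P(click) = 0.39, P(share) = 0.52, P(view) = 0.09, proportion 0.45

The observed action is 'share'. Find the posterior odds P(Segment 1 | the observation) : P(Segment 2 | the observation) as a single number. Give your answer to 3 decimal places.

Only the two components matter; the odds are (w_i f_i(x)) / (w_j f_j(x)).
Evaluate each component's likelihood at the observed value:
  f_1 = 0.19
  f_2 = 0.08
  f_3 = 0.52
Odds = (0.32/0.23) × (0.19/0.08) = 1.3913 × 2.375 ≈ 3.304

3.304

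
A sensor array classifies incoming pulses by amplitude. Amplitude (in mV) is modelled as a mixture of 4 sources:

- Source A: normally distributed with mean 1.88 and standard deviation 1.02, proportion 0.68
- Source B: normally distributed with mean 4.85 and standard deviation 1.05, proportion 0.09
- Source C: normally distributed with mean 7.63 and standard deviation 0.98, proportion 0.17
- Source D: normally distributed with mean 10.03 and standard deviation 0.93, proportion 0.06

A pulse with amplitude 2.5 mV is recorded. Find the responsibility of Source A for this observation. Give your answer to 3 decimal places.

By Bayes' theorem, P(k | x) = π_k f_k(x) / Σ_j π_j f_j(x).
Normal densities:
  L_A = 0.325147
  L_B = 0.0310467
  L_C = 4.56469e-07
  L_D = 2.49311e-15
Multiply by the mixture weights:
  π_A·L_A = 0.68 × 0.325147 = 0.2211
  π_B·L_B = 0.09 × 0.0310467 = 0.0027942
  π_C·L_C = 0.17 × 4.56469e-07 = 7.75997e-08
  π_D·L_D = 0.06 × 2.49311e-15 = 1.49587e-16
Marginal: 0.2211 + 0.0027942 + 7.75997e-08 + 1.49587e-16 = 0.223894
So the posterior for Source A is 0.2211 / 0.223894 ≈ 0.988.

0.988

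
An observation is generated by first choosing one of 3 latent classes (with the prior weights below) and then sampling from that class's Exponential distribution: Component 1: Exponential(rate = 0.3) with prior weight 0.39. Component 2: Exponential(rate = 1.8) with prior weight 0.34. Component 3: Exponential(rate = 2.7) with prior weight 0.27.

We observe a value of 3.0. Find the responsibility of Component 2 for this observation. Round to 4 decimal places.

0.0547

P(component k | x) = P(Z=k)·f_k(x) / marginal(x), where marginal(x) = Σ_j P(Z=j)·f_j(x).
Evaluate each component's likelihood at the observed value:
  f_1 = 0.3·e^(−0.3·3.0) = 0.3·e^(−0.9000) = 0.121971
  f_2 = 1.8·e^(−1.8·3.0) = 1.8·e^(−5.4000) = 0.00812985
  f_3 = 2.7·e^(−2.7·3.0) = 2.7·e^(−8.1000) = 0.000819556
Prior × likelihood for each component:
  P(Z=1)·f_1 = 0.39 × 0.121971 = 0.0475687
  P(Z=2)·f_2 = 0.34 × 0.00812985 = 0.00276415
  P(Z=3)·f_3 = 0.27 × 0.000819556 = 0.00022128
Denominator: 0.0475687 + 0.00276415 + 0.00022128 = 0.0505541
So the posterior for Component 2 is 0.00276415 / 0.0505541 ≈ 0.0547.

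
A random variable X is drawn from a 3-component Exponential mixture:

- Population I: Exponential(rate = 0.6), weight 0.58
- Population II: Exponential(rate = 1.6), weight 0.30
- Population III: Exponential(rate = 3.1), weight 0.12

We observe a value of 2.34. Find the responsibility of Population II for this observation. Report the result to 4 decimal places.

0.1170

Posterior ∝ prior × likelihood, so P(k | x) ∝ P(Z=k) f_k(x); normalise over all components.
Component likelihoods at x = 2.34:
  L_I = 0.6·e^(−0.6·2.34) = 0.6·e^(−1.4040) = 0.147368
  L_II = 1.6·e^(−1.6·2.34) = 1.6·e^(−3.7440) = 0.0378548
  L_III = 3.1·e^(−3.1·2.34) = 3.1·e^(−7.2540) = 0.00219275
Prior × likelihood for each component:
  P(Z=I)·L_I = 0.58 × 0.147368 = 0.0854732
  P(Z=II)·L_II = 0.30 × 0.0378548 = 0.0113565
  P(Z=III)·L_III = 0.12 × 0.00219275 = 0.00026313
Sum: 0.0854732 + 0.0113565 + 0.00026313 = 0.0970927
So the posterior for Population II is 0.0113565 / 0.0970927 ≈ 0.1170.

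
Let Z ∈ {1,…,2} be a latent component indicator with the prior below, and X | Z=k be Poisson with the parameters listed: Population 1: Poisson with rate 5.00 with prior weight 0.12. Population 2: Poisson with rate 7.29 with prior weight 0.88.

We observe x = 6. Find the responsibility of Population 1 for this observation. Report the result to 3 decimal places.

0.123

Apply Bayes' rule: the posterior for each component is proportional to its prior times its likelihood at x.
Poisson probabilities:
  p_1 = e^(−5.00)·5.00^6/6! = 0.146223
  p_2 = e^(−7.29)·7.29^6/6! = 0.142241
Unnormalised posteriors:
  π_1·p_1 = 0.12 × 0.146223 = 0.0175467
  π_2·p_2 = 0.88 × 0.142241 = 0.125172
Normaliser: 0.0175467 + 0.125172 = 0.142719
P(Population 1 | 6) ≈ 0.123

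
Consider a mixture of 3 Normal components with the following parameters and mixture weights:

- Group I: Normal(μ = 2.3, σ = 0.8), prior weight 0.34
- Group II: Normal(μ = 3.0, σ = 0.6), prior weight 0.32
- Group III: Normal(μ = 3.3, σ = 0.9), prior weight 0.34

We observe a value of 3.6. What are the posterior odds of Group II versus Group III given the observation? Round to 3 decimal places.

0.905

Posterior odds = (w_i f_i(x)) / (w_j f_j(x)); the normalising sum cancels.
Component likelihoods at x = 3.6:
  p_I = 0.133173
  p_II = 0.403285
  p_III = 0.419315
Posterior odds = (w_II·p_II) / (w_III·p_III) = (0.32·0.403285) / (0.34·0.419315) = 0.129051 / 0.142567 ≈ 0.905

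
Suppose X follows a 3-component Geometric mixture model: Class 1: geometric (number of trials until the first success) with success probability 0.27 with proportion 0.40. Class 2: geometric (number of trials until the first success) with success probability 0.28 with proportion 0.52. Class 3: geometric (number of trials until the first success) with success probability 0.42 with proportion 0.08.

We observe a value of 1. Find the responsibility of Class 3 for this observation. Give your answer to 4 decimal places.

0.1170

Posterior ∝ prior × likelihood, so P(k | x) ∝ π_k f_k(x); normalise over all components.
Component likelihoods at x = 1:
  p_1 = 0.27
  p_2 = 0.28
  p_3 = 0.42
Multiply by the mixture weights:
  π_1·p_1 = 0.40 × 0.27 = 0.108
  π_2·p_2 = 0.52 × 0.28 = 0.1456
  π_3·p_3 = 0.08 × 0.42 = 0.0336
Evidence: 0.108 + 0.1456 + 0.0336 = 0.2872
P(Class 3 | data) = 0.0336 / 0.2872 ≈ 0.1170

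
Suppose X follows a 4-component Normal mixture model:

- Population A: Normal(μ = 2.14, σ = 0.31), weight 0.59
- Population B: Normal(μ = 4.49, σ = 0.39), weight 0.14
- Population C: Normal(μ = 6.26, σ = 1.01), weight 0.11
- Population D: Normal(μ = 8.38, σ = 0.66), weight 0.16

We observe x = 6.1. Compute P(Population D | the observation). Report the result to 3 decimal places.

P(component k | x) = π_k·f_k(x) / marginal(x), where marginal(x) = Σ_j π_j·f_j(x).
Evaluate each component's likelihood at the observed value:
  f_A = 4.73649e-36
  f_B = 0.000203801
  f_C = 0.390067
  f_D = 0.00154866
Weight by the priors:
  π_A·f_A = 0.59 × 4.73649e-36 = 2.79453e-36
  π_B·f_B = 0.14 × 0.000203801 = 2.85321e-05
  π_C·f_C = 0.11 × 0.390067 = 0.0429074
  π_D·f_D = 0.16 × 0.00154866 = 0.000247786
Sum: 2.79453e-36 + 2.85321e-05 + 0.0429074 + 0.000247786 = 0.0431837
So the posterior for Population D is 0.000247786 / 0.0431837 ≈ 0.006.

0.006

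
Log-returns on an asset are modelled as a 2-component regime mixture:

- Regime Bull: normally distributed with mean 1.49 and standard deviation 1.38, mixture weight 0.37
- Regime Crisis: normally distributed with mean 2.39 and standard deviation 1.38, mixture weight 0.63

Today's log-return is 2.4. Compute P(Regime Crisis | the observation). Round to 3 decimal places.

By Bayes' theorem, P(k | x) = π_k f_k(x) / Σ_j π_j f_j(x).
Component likelihoods at x = 2.4:
  p_Bull = (1/(1.38·√(2π)))·exp(−(2.4−1.49)²/(2·1.38²)) = 0.289089·exp(-0.21742) = 0.232599
  p_Crisis = (1/(1.38·√(2π)))·exp(−(2.4−2.39)²/(2·1.38²)) = 0.289089·exp(-0.00003) = 0.289081
Weight by the priors:
  π_Bull·p_Bull = 0.37 × 0.232599 = 0.0860616
  π_Crisis·p_Crisis = 0.63 × 0.289081 = 0.182121
Normaliser: 0.0860616 + 0.182121 = 0.268183
So the posterior for Regime Crisis is 0.182121 / 0.268183 ≈ 0.679.

0.679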